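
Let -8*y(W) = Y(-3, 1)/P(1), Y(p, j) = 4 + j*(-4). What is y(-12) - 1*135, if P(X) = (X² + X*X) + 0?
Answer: -135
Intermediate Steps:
Y(p, j) = 4 - 4*j
P(X) = 2*X² (P(X) = (X² + X²) + 0 = 2*X² + 0 = 2*X²)
y(W) = 0 (y(W) = -(4 - 4*1)/(8*(2*1²)) = -(4 - 4)/(8*(2*1)) = -0/2 = -⅛*0 = 0)
y(-12) - 1*135 = 0 - 1*135 = 0 - 135 = -135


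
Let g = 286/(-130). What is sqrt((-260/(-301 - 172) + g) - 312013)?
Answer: 2*I*sqrt(436292035630)/2365 ≈ 558.58*I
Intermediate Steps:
g = -11/5 (g = 286*(-1/130) = -11/5 ≈ -2.2000)
sqrt((-260/(-301 - 172) + g) - 312013) = sqrt((-260/(-301 - 172) - 11/5) - 312013) = sqrt((-260/(-473) - 11/5) - 312013) = sqrt((-1/473*(-260) - 11/5) - 312013) = sqrt((260/473 - 11/5) - 312013) = sqrt(-3903/2365 - 312013) = sqrt(-737914648/2365) = 2*I*sqrt(436292035630)/2365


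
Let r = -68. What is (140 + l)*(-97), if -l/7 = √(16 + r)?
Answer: -13580 + 1358*I*√13 ≈ -13580.0 + 4896.3*I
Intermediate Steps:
l = -14*I*√13 (l = -7*√(16 - 68) = -14*I*√13 ≈ -50.478*I)
(140 + l)*(-97) = (140 - 14*I*√13)*(-97) = -13580 + 1358*I*√13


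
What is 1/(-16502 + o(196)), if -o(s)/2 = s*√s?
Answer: -1/21990 ≈ -4.5475e-5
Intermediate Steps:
o(s) = -2*s^(3/2) (o(s) = -2*s*√s = -2*s^(3/2))
1/(-16502 + o(196)) = 1/(-16502 - 2*196^(3/2)) = 1/(-16502 - 2*2744) = 1/(-16502 - 5488) = 1/(-21990) = -1/21990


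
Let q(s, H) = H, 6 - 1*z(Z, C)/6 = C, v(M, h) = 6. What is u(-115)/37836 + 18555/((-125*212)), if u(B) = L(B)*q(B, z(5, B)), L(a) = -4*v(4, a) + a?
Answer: -56271133/16710900 ≈ -3.3673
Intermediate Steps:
z(Z, C) = 36 - 6*C
L(a) = -24 + a (L(a) = -4*6 + a = -24 + a)
u(B) = (-24 + B)*(36 - 6*B)
u(-115)/37836 + 18555/((-125*212)) = -6*(-24 - 115)*(-6 - 115)/37836 + 18555/((-125*212)) = -6*(-139)*(-121)*(1/37836) + 18555/(-26500) = -100914*1/37836 + 18555*(-1/26500) = -16819/6306 - 3711/5300 = -56271133/16710900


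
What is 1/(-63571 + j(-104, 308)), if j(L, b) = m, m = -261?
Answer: -1/63832 ≈ -1.5666e-5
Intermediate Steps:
j(L, b) = -261
1/(-63571 + j(-104, 308)) = 1/(-63571 - 261) = 1/(-63832) = -1/63832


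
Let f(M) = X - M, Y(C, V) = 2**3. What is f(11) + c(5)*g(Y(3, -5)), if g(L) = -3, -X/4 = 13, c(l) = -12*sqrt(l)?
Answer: -63 + 36*sqrt(5) ≈ 17.498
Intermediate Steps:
X = -52 (X = -4*13 = -52)
Y(C, V) = 8
f(M) = -52 - M
f(11) + c(5)*g(Y(3, -5)) = (-52 - 1*11) - 12*sqrt(5)*(-3) = (-52 - 11) + 36*sqrt(5) = -63 + 36*sqrt(5)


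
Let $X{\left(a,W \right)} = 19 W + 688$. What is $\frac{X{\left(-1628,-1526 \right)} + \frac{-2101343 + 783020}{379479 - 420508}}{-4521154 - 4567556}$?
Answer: $\frac{1160048551}{372900682590} \approx 0.0031109$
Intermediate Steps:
$X{\left(a,W \right)} = 688 + 19 W$
$\frac{X{\left(-1628,-1526 \right)} + \frac{-2101343 + 783020}{379479 - 420508}}{-4521154 - 4567556} = \frac{\left(688 + 19 \left(-1526\right)\right) + \frac{-2101343 + 783020}{379479 - 420508}}{-4521154 - 4567556} = \frac{\left(688 - 28994\right) - \frac{1318323}{-41029}}{-9088710} = \left(-28306 - - \frac{1318323}{41029}\right) \left(- \frac{1}{9088710}\right) = \left(-28306 + \frac{1318323}{41029}\right) \left(- \frac{1}{9088710}\right) = \left(- \frac{1160048551}{41029}\right) \left(- \frac{1}{9088710}\right) = \frac{1160048551}{372900682590}$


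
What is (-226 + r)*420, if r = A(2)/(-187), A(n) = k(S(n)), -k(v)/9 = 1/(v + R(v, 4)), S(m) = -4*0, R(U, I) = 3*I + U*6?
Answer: -17749725/187 ≈ -94918.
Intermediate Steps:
R(U, I) = 3*I + 6*U
S(m) = 0
k(v) = -9/(12 + 7*v) (k(v) = -9/(v + (3*4 + 6*v)) = -9/(v + (12 + 6*v)) = -9/(12 + 7*v))
A(n) = -¾ (A(n) = -9/(12 + 7*0) = -9/(12 + 0) = -9/12 = -9*1/12 = -¾)
r = 3/748 (r = -¾/(-187) = -¾*(-1/187) = 3/748 ≈ 0.0040107)
(-226 + r)*420 = (-226 + 3/748)*420 = -169045/748*420 = -17749725/187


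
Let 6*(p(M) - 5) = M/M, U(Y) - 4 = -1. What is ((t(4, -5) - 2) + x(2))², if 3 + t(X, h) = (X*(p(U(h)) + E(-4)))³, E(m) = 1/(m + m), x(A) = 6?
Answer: 3139193737729/46656 ≈ 6.7284e+7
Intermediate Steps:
U(Y) = 3 (U(Y) = 4 - 1 = 3)
p(M) = 31/6 (p(M) = 5 + (M/M)/6 = 5 + (⅙)*1 = 5 + ⅙ = 31/6)
E(m) = 1/(2*m)
t(X, h) = -3 + 1771561*X³/13824 (t(X, h) = -3 + (X*(31/6 + (½)/(-4)))³ = -3 + (X*(31/6 + (½)*(-¼)))³ = -3 + (X*(31/6 - ⅛))³ = -3 + (X*(121/24))³ = -3 + (121*X/24)³ = -3 + 1771561*X³/13824)
((t(4, -5) - 2) + x(2))² = (((-3 + (1771561/13824)*4³) - 2) + 6)² = (((-3 + (1771561/13824)*64) - 2) + 6)² = (((-3 + 1771561/216) - 2) + 6)² = ((1770913/216 - 2) + 6)² = (1770481/216 + 6)² = (1771777/216)² = 3139193737729/46656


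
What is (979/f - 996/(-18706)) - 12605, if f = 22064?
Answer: -2601205537701/206364592 ≈ -12605.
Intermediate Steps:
(979/f - 996/(-18706)) - 12605 = (979/22064 - 996/(-18706)) - 12605 = (979*(1/22064) - 996*(-1/18706)) - 12605 = (979/22064 + 498/9353) - 12605 = 20144459/206364592 - 12605 = -2601205537701/206364592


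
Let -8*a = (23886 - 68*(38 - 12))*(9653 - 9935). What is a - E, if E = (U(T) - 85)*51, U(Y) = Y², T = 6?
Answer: 1564317/2 ≈ 7.8216e+5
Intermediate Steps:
a = 1559319/2 (a = -(23886 - 68*(38 - 12))*(9653 - 9935)/8 = -(23886 - 68*26)*(-282)/8 = -(23886 - 1768)*(-282)/8 = -11059*(-282)/4 = -⅛*(-6237276) = 1559319/2 ≈ 7.7966e+5)
E = -2499 (E = (6² - 85)*51 = (36 - 85)*51 = -49*51 = -2499)
a - E = 1559319/2 - 1*(-2499) = 1559319/2 + 2499 = 1564317/2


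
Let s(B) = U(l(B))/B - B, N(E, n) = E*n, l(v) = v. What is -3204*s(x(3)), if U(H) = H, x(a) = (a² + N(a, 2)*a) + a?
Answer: 92916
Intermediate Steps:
x(a) = a + 3*a² (x(a) = (a² + (a*2)*a) + a = (a² + (2*a)*a) + a = (a² + 2*a²) + a = 3*a² + a = a + 3*a²)
s(B) = 1 - B (s(B) = B/B - B = 1 - B)
-3204*s(x(3)) = -3204*(1 - 3*(1 + 3*3)) = -3204*(1 - 3*(1 + 9)) = -3204*(1 - 3*10) = -3204*(1 - 1*30) = -3204*(1 - 30) = -3204*(-29) = 92916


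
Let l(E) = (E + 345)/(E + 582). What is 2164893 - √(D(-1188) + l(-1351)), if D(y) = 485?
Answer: 2164893 - √287583699/769 ≈ 2.1649e+6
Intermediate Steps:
l(E) = (345 + E)/(582 + E)
2164893 - √(D(-1188) + l(-1351)) = 2164893 - √(485 + (345 - 1351)/(582 - 1351)) = 2164893 - √(485 - 1006/(-769)) = 2164893 - √(485 - 1/769*(-1006)) = 2164893 - √(485 + 1006/769) = 2164893 - √(373971/769) = 2164893 - √287583699/769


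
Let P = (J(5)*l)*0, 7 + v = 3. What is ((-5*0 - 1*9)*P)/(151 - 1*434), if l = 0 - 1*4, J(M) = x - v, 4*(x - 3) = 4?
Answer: 0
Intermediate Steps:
v = -4 (v = -7 + 3 = -4)
x = 4 (x = 3 + (¼)*4 = 3 + 1 = 4)
J(M) = 8 (J(M) = 4 - 1*(-4) = 4 + 4 = 8)
l = -4 (l = 0 - 4 = -4)
P = 0 (P = (8*(-4))*0 = -32*0 = 0)
((-5*0 - 1*9)*P)/(151 - 1*434) = ((-5*0 - 1*9)*0)/(151 - 1*434) = ((0 - 9)*0)/(151 - 434) = -9*0/(-283) = 0*(-1/283) = 0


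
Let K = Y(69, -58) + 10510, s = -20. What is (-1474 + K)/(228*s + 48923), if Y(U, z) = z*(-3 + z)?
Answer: 12574/44363 ≈ 0.28343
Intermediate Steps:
K = 14048 (K = -58*(-3 - 58) + 10510 = -58*(-61) + 10510 = 3538 + 10510 = 14048)
(-1474 + K)/(228*s + 48923) = (-1474 + 14048)/(228*(-20) + 48923) = 12574/(-4560 + 48923) = 12574/44363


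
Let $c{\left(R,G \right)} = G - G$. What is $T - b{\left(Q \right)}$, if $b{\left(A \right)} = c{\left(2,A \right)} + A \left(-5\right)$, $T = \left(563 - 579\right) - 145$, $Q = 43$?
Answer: $54$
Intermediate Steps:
$c{\left(R,G \right)} = 0$
$T = -161$ ($T = -16 - 145 = -161$)
$b{\left(A \right)} = - 5 A$ ($b{\left(A \right)} = 0 + A \left(-5\right) = 0 - 5 A = - 5 A$)
$T - b{\left(Q \right)} = -161 - \left(-5\right) 43 = -161 - -215 = -161 + 215 = 54$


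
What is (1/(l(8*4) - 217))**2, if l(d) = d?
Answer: 1/34225 ≈ 2.9218e-5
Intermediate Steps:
(1/(l(8*4) - 217))**2 = (1/(8*4 - 217))**2 = (1/(32 - 217))**2 = (1/(-185))**2 = (-1/185)**2 = 1/34225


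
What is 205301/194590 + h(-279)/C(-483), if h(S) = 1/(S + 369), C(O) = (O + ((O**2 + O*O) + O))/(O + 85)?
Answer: 430153869113/407715475860 ≈ 1.0550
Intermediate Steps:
C(O) = (2*O + 2*O**2)/(85 + O) (C(O) = (O + ((O**2 + O**2) + O))/(85 + O) = (O + (2*O**2 + O))/(85 + O) = (O + (O + 2*O**2))/(85 + O) = (2*O + 2*O**2)/(85 + O))
h(S) = 1/(369 + S)
205301/194590 + h(-279)/C(-483) = 205301/194590 + 1/((369 - 279)*((2*(-483)*(1 - 483)/(85 - 483)))) = 205301*(1/194590) + 1/(90*((2*(-483)*(-482)/(-398)))) = 205301/194590 + 1/(90*((2*(-483)*(-1/398)*(-482)))) = 205301/194590 + 1/(90*(-232806/199)) = 205301/194590 + (1/90)*(-199/232806) = 205301/194590 - 199/20952540 = 430153869113/407715475860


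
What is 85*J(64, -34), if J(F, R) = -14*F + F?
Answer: -70720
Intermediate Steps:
J(F, R) = -13*F
85*J(64, -34) = 85*(-13*64) = 85*(-832) = -70720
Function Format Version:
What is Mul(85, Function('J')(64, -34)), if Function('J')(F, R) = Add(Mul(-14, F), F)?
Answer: -70720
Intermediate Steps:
Function('J')(F, R) = Mul(-13, F)
Mul(85, Function('J')(64, -34)) = Mul(85, Mul(-13, 64)) = Mul(85, -832) = -70720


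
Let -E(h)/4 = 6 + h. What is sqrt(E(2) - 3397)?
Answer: 3*I*sqrt(381) ≈ 58.558*I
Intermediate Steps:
E(h) = -24 - 4*h (E(h) = -4*(6 + h) = -24 - 4*h)
sqrt(E(2) - 3397) = sqrt((-24 - 4*2) - 3397) = sqrt((-24 - 8) - 3397) = sqrt(-32 - 3397) = sqrt(-3429) = 3*I*sqrt(381)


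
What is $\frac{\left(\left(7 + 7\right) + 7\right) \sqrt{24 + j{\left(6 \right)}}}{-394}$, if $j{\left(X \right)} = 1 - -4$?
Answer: $- \frac{21 \sqrt{29}}{394} \approx -0.28703$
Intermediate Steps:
$j{\left(X \right)} = 5$ ($j{\left(X \right)} = 1 + 4 = 5$)
$\frac{\left(\left(7 + 7\right) + 7\right) \sqrt{24 + j{\left(6 \right)}}}{-394} = \frac{\left(\left(7 + 7\right) + 7\right) \sqrt{24 + 5}}{-394} = \left(14 + 7\right) \sqrt{29} \left(- \frac{1}{394}\right) = 21 \sqrt{29} \left(- \frac{1}{394}\right) = - \frac{21 \sqrt{29}}{394}$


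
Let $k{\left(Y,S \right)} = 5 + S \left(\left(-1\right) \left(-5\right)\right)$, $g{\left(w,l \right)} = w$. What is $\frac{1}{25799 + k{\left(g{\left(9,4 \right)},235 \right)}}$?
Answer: $\frac{1}{26979} \approx 3.7066 \cdot 10^{-5}$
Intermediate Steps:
$k{\left(Y,S \right)} = 5 + 5 S$ ($k{\left(Y,S \right)} = 5 + S 5 = 5 + 5 S$)
$\frac{1}{25799 + k{\left(g{\left(9,4 \right)},235 \right)}} = \frac{1}{25799 + \left(5 + 5 \cdot 235\right)} = \frac{1}{25799 + \left(5 + 1175\right)} = \frac{1}{25799 + 1180} = \frac{1}{26979}$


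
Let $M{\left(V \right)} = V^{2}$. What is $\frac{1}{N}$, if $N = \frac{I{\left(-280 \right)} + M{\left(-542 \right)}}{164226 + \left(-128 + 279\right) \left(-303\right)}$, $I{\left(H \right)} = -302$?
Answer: $\frac{118473}{293462} \approx 0.40371$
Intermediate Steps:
$N = \frac{293462}{118473}$ ($N = \frac{-302 + \left(-542\right)^{2}}{164226 + \left(-128 + 279\right) \left(-303\right)} = \frac{-302 + 293764}{164226 + 151 \left(-303\right)} = \frac{293462}{164226 - 45753} = \frac{293462}{118473} \approx 2.477$)
$\frac{1}{N} = \frac{1}{\frac{293462}{118473}} = \frac{118473}{293462}$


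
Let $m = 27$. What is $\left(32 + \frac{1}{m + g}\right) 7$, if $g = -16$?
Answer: $\frac{2471}{11} \approx 224.64$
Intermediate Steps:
$\left(32 + \frac{1}{m + g}\right) 7 = \left(32 + \frac{1}{27 - 16}\right) 7 = \left(32 + \frac{1}{11}\right) 7 = \frac{353}{11} \cdot 7 = \frac{2471}{11}$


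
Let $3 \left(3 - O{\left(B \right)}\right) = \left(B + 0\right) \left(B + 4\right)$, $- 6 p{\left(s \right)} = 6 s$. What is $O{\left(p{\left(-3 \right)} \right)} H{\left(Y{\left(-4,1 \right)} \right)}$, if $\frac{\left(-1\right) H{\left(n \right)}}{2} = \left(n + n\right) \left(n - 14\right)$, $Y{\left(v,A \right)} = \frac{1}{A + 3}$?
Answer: $-55$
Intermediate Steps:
$p{\left(s \right)} = - s$ ($p{\left(s \right)} = - \frac{6 s}{6} = - s$)
$O{\left(B \right)} = 3 - \frac{B \left(4 + B\right)}{3}$ ($O{\left(B \right)} = 3 - \frac{\left(B + 0\right) \left(B + 4\right)}{3} = 3 - \frac{B \left(4 + B\right)}{3}$)
$Y{\left(v,A \right)} = \frac{1}{3 + A}$
$H{\left(n \right)} = - 4 n \left(-14 + n\right)$ ($H{\left(n \right)} = - 2 \left(n + n\right) \left(n - 14\right) = - 2 \cdot 2 n \left(-14 + n\right) = - 4 n \left(-14 + n\right)$)
$O{\left(p{\left(-3 \right)} \right)} H{\left(Y{\left(-4,1 \right)} \right)} = \left(3 - \frac{4 \left(\left(-1\right) \left(-3\right)\right)}{3} - \frac{\left(\left(-1\right) \left(-3\right)\right)^{2}}{3}\right) \frac{4 \left(14 - \frac{1}{3 + 1}\right)}{3 + 1} = \left(3 - 4 - \frac{3^{2}}{3}\right) \frac{4 \left(14 - \frac{1}{4}\right)}{4} = \left(3 - 4 - 3\right) 4 \cdot \frac{1}{4} \left(14 - \frac{1}{4}\right) = - 4 \cdot 4 \cdot \frac{1}{4} \cdot \frac{55}{4} = \left(-4\right) \frac{55}{4} = -55$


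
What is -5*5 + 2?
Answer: -23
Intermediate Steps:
-5*5 + 2 = -25 + 2 = -23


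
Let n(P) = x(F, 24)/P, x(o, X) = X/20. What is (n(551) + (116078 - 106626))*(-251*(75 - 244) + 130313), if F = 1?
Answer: 4497987226712/2755 ≈ 1.6327e+9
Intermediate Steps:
x(o, X) = X/20 (x(o, X) = X*(1/20) = X/20)
n(P) = 6/(5*P) (n(P) = ((1/20)*24)/P = 6/(5*P))
(n(551) + (116078 - 106626))*(-251*(75 - 244) + 130313) = ((6/5)/551 + (116078 - 106626))*(-251*(75 - 244) + 130313) = ((6/5)*(1/551) + 9452)*(-251*(-169) + 130313) = (6/2755 + 9452)*(42419 + 130313) = (26040266/2755)*172732 = 4497987226712/2755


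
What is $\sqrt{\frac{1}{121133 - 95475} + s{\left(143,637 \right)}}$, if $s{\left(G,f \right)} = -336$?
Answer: $\frac{i \sqrt{221199850246}}{25658} \approx 18.33 i$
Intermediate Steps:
$\sqrt{\frac{1}{121133 - 95475} + s{\left(143,637 \right)}} = \sqrt{\frac{1}{121133 - 95475} - 336} = \sqrt{\frac{1}{25658} - 336} = \sqrt{- \frac{8621087}{25658}} = \frac{i \sqrt{221199850246}}{25658}$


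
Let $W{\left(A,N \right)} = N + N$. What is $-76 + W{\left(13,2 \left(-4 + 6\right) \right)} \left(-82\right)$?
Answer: $-732$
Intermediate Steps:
$W{\left(A,N \right)} = 2 N$
$-76 + W{\left(13,2 \left(-4 + 6\right) \right)} \left(-82\right) = -76 + 2 \cdot 2 \left(-4 + 6\right) \left(-82\right) = -76 + 2 \cdot 2 \cdot 2 \left(-82\right) = -76 + 2 \cdot 4 \left(-82\right) = -76 + 8 \left(-82\right) = -76 - 656 = -732$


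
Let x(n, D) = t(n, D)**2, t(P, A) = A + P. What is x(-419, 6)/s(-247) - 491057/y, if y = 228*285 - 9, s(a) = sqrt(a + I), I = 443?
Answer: 1582166243/129942 ≈ 12176.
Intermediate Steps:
s(a) = sqrt(443 + a) (s(a) = sqrt(a + 443) = sqrt(443 + a))
y = 64971 (y = 64980 - 9 = 64971)
x(n, D) = (D + n)**2
x(-419, 6)/s(-247) - 491057/y = (6 - 419)**2/(sqrt(443 - 247)) - 491057/64971 = (-413)**2/(sqrt(196)) - 491057*1/64971 = 170569/14 - 491057/64971 = 170569*(1/14) - 491057/64971 = 24367/2 - 491057/64971 = 1582166243/129942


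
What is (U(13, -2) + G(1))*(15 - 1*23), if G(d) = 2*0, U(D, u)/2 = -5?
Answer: 80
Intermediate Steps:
U(D, u) = -10 (U(D, u) = 2*(-5) = -10)
G(d) = 0
(U(13, -2) + G(1))*(15 - 1*23) = (-10 + 0)*(15 - 1*23) = -10*(15 - 23) = -10*(-8) = 80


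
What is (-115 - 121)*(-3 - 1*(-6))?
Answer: -708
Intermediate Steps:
(-115 - 121)*(-3 - 1*(-6)) = -236*(-3 + 6) = -236*3 = -708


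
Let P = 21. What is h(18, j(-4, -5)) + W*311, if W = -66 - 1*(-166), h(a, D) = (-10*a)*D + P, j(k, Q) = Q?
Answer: 32021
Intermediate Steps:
h(a, D) = 21 - 10*D*a (h(a, D) = (-10*a)*D + 21 = -10*D*a + 21 = 21 - 10*D*a)
W = 100 (W = -66 + 166 = 100)
h(18, j(-4, -5)) + W*311 = (21 - 10*(-5)*18) + 100*311 = (21 + 900) + 31100 = 921 + 31100 = 32021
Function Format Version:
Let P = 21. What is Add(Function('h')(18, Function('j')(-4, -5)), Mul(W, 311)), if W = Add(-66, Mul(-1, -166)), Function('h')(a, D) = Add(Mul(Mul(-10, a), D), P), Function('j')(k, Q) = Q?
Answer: 32021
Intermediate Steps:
Function('h')(a, D) = Add(21, Mul(-10, D, a)) (Function('h')(a, D) = Add(Mul(Mul(-10, a), D), 21) = Add(Mul(-10, D, a), 21) = Add(21, Mul(-10, D, a)))
W = 100 (W = Add(-66, 166) = 100)
Add(Function('h')(18, Function('j')(-4, -5)), Mul(W, 311)) = Add(Add(21, Mul(-10, -5, 18)), Mul(100, 311)) = Add(Add(21, 900), 31100) = Add(921, 31100) = 32021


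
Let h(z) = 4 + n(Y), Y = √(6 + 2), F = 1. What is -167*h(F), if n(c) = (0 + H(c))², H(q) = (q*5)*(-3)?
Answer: -301268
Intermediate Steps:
H(q) = -15*q (H(q) = (5*q)*(-3) = -15*q)
Y = 2*√2 (Y = √8 = 2*√2 ≈ 2.8284)
n(c) = 225*c² (n(c) = (0 - 15*c)² = (-15*c)² = 225*c²)
h(z) = 1804 (h(z) = 4 + 225*(2*√2)² = 4 + 225*8 = 4 + 1800 = 1804)
-167*h(F) = -167*1804 = -301268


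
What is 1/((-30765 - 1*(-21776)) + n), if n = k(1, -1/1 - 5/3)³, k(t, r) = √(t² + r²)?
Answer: -6552981/58904357192 - 1971*√73/58904357192 ≈ -0.00011153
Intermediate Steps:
k(t, r) = √(r² + t²)
n = 73*√73/27 (n = (√((-1/1 - 5/3)² + 1²))³ = (√((-1*1 - 5*⅓)² + 1))³ = (√((-1 - 5/3)² + 1))³ = (√((-8/3)² + 1))³ = (√(64/9 + 1))³ = (√(73/9))³ = (√73/3)³ = 73*√73/27 ≈ 23.100)
1/((-30765 - 1*(-21776)) + n) = 1/((-30765 - 1*(-21776)) + 73*√73/27) = 1/((-30765 + 21776) + 73*√73/27) = 1/(-8989 + 73*√73/27)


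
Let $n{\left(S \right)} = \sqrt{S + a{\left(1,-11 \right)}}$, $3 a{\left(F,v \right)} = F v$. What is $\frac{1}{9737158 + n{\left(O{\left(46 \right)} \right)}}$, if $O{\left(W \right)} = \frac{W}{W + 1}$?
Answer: $\frac{1372939278}{13368526674292303} - \frac{i \sqrt{53439}}{13368526674292303} \approx 1.027 \cdot 10^{-7} - 1.7292 \cdot 10^{-14} i$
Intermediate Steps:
$a{\left(F,v \right)} = \frac{F v}{3}$
$O{\left(W \right)} = \frac{W}{1 + W}$
$n{\left(S \right)} = \sqrt{- \frac{11}{3} + S}$ ($n{\left(S \right)} = \sqrt{S + \frac{1}{3} \cdot 1 \left(-11\right)} = \sqrt{S - \frac{11}{3}} = \sqrt{- \frac{11}{3} + S}$)
$\frac{1}{9737158 + n{\left(O{\left(46 \right)} \right)}} = \frac{1}{9737158 + \frac{\sqrt{-33 + 9 \frac{46}{1 + 46}}}{3}} = \frac{1}{9737158 + \frac{\sqrt{-33 + 9 \cdot \frac{46}{47}}}{3}} = \frac{1}{9737158 + \frac{\sqrt{-33 + \frac{414}{47}}}{3}} = \frac{1}{9737158 + \frac{\sqrt{- \frac{1137}{47}}}{3}} = \frac{1}{9737158 + \frac{\frac{1}{47} i \sqrt{53439}}{3}} = \frac{1}{9737158 + \frac{i \sqrt{53439}}{141}}$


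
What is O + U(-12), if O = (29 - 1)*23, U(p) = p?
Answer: 632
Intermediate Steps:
O = 644 (O = 28*23 = 644)
O + U(-12) = 644 - 12 = 632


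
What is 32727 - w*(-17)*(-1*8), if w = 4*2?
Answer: 31639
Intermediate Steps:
w = 8
32727 - w*(-17)*(-1*8) = 32727 - 8*(-17)*(-1*8) = 32727 - (-136)*(-8) = 32727 - 1*1088 = 32727 - 1088 = 31639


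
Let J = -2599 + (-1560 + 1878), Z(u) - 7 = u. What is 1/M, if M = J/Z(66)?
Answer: -73/2281 ≈ -0.032004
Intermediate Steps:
Z(u) = 7 + u
J = -2281 (J = -2599 + 318 = -2281)
M = -2281/73 (M = -2281/(7 + 66) = -2281/73 ≈ -31.247)
1/M = 1/(-2281/73) = -73/2281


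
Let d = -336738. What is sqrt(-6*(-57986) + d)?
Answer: 9*sqrt(138) ≈ 105.73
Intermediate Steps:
sqrt(-6*(-57986) + d) = sqrt(-6*(-57986) - 336738) = sqrt(347916 - 336738) = sqrt(11178) = 9*sqrt(138)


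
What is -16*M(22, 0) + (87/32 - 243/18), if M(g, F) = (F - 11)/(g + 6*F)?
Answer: -89/32 ≈ -2.7813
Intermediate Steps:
M(g, F) = (-11 + F)/(g + 6*F)
-16*M(22, 0) + (87/32 - 243/18) = -16*(-11 + 0)/(22 + 6*0) + (87/32 - 243/18) = -16*(-11)/(22 + 0) + (87*(1/32) - 243*1/18) = -16*(-11)/22 + (87/32 - 27/2) = -8*(-11)/11 - 345/32 = -16*(-½) - 345/32 = 8 - 345/32 = -89/32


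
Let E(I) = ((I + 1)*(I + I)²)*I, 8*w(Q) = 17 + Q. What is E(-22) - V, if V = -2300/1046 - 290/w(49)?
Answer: 15437646518/17259 ≈ 8.9447e+5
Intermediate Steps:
w(Q) = 17/8 + Q/8 (w(Q) = (17 + Q)/8 = 17/8 + Q/8)
E(I) = 4*I³*(1 + I) (E(I) = ((1 + I)*(2*I)²)*I = ((1 + I)*(4*I²))*I = (4*I²*(1 + I))*I = 4*I³*(1 + I))
V = -644630/17259 (V = -2300/1046 - 290/(17/8 + (⅛)*49) = -2300*1/1046 - 290/(17/8 + 49/8) = -1150/523 - 290/33/4 = -1150/523 - 290*4/33 = -1150/523 - 1160/33 = -644630/17259 ≈ -37.350)
E(-22) - V = 4*(-22)³*(1 - 22) - 1*(-644630/17259) = 4*(-10648)*(-21) + 644630/17259 = 894432 + 644630/17259 = 15437646518/17259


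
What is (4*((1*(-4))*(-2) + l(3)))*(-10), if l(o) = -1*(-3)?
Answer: -440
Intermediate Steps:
l(o) = 3
(4*((1*(-4))*(-2) + l(3)))*(-10) = (4*((1*(-4))*(-2) + 3))*(-10) = (4*(-4*(-2) + 3))*(-10) = (4*(8 + 3))*(-10) = (4*11)*(-10) = 44*(-10) = -440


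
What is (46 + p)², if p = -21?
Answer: 625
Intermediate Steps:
(46 + p)² = (46 - 21)² = 25² = 625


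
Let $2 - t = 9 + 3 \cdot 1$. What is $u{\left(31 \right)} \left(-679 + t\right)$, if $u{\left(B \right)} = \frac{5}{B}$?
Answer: $- \frac{3445}{31} \approx -111.13$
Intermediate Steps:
$t = -10$ ($t = 2 - \left(9 + 3 \cdot 1\right) = 2 - \left(9 + 3\right) = 2 - 12 = -10$)
$u{\left(31 \right)} \left(-679 + t\right) = \frac{5}{31} \left(-679 - 10\right) = 5 \cdot \frac{1}{31} \left(-689\right) = \frac{5}{31} \left(-689\right) = - \frac{3445}{31}$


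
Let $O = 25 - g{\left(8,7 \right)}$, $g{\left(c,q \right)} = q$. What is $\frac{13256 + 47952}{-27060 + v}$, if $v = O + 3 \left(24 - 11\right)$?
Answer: $- \frac{61208}{27003} \approx -2.2667$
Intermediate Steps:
$O = 18$ ($O = 25 - 7 = 18$)
$v = 57$ ($v = 18 + 3 \left(24 - 11\right) = 18 + 3 \cdot 13 = 18 + 39 = 57$)
$\frac{13256 + 47952}{-27060 + v} = \frac{13256 + 47952}{-27060 + 57} = \frac{61208}{-27003} = 61208 \left(- \frac{1}{27003}\right) = - \frac{61208}{27003}$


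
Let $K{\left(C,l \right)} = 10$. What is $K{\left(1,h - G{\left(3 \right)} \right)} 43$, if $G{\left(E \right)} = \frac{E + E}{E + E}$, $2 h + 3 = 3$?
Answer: $430$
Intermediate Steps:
$h = 0$ ($h = - \frac{3}{2} + \frac{1}{2} \cdot 3 = - \frac{3}{2} + \frac{3}{2} = 0$)
$G{\left(E \right)} = 1$ ($G{\left(E \right)} = \frac{2 E}{2 E} = 2 E \frac{1}{2 E} = 1$)
$K{\left(1,h - G{\left(3 \right)} \right)} 43 = 10 \cdot 43 = 430$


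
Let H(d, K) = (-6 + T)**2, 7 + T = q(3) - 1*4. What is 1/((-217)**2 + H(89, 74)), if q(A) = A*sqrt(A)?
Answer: 47405/2247202813 + 102*sqrt(3)/2247202813 ≈ 2.1174e-5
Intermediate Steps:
q(A) = A**(3/2)
T = -11 + 3*sqrt(3) (T = -7 + (3**(3/2) - 1*4) = -7 + (3*sqrt(3) - 4) = -7 + (-4 + 3*sqrt(3)) = -11 + 3*sqrt(3) ≈ -5.8038)
H(d, K) = (-17 + 3*sqrt(3))**2 (H(d, K) = (-6 + (-11 + 3*sqrt(3)))**2 = (-17 + 3*sqrt(3))**2)
1/((-217)**2 + H(89, 74)) = 1/((-217)**2 + (316 - 102*sqrt(3))) = 1/(47089 + (316 - 102*sqrt(3))) = 1/(47405 - 102*sqrt(3))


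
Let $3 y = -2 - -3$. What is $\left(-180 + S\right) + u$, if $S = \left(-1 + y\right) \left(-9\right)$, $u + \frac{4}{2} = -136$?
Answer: $-312$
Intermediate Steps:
$u = -138$ ($u = -2 - 136 = -138$)
$y = \frac{1}{3}$ ($y = \frac{-2 - -3}{3} = \frac{-2 + 3}{3} = \frac{1}{3} \cdot 1 = \frac{1}{3} \approx 0.33333$)
$S = 6$ ($S = \left(-1 + \frac{1}{3}\right) \left(-9\right) = \left(- \frac{2}{3}\right) \left(-9\right) = 6$)
$\left(-180 + S\right) + u = \left(-180 + 6\right) - 138 = -174 - 138 = -312$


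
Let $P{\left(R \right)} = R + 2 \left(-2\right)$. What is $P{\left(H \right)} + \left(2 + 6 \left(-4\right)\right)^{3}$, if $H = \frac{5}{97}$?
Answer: $- \frac{1033239}{97} \approx -10652.0$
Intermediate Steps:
$H = \frac{5}{97}$ ($H = 5 \cdot \frac{1}{97} = \frac{5}{97} \approx 0.051546$)
$P{\left(R \right)} = -4 + R$ ($P{\left(R \right)} = R - 4 = -4 + R$)
$P{\left(H \right)} + \left(2 + 6 \left(-4\right)\right)^{3} = \left(-4 + \frac{5}{97}\right) + \left(2 + 6 \left(-4\right)\right)^{3} = - \frac{383}{97} + \left(2 - 24\right)^{3} = - \frac{383}{97} + \left(-22\right)^{3} = - \frac{383}{97} - 10648 = - \frac{1033239}{97}$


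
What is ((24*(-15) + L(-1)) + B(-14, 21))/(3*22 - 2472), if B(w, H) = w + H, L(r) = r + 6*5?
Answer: 54/401 ≈ 0.13466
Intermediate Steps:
L(r) = 30 + r (L(r) = r + 30 = 30 + r)
B(w, H) = H + w
((24*(-15) + L(-1)) + B(-14, 21))/(3*22 - 2472) = ((24*(-15) + (30 - 1)) + (21 - 14))/(3*22 - 2472) = ((-360 + 29) + 7)/(66 - 2472) = (-331 + 7)/(-2406) = -324*(-1/2406) = 54/401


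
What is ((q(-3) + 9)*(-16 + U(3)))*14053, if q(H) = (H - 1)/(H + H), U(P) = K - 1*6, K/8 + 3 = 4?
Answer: -5705518/3 ≈ -1.9018e+6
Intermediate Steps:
K = 8 (K = -24 + 8*4 = -24 + 32 = 8)
U(P) = 2 (U(P) = 8 - 1*6 = 8 - 6 = 2)
q(H) = (-1 + H)/(2*H) (q(H) = (-1 + H)/((2*H)) = (-1 + H)*(1/(2*H)) = (-1 + H)/(2*H))
((q(-3) + 9)*(-16 + U(3)))*14053 = (((½)*(-1 - 3)/(-3) + 9)*(-16 + 2))*14053 = (((½)*(-⅓)*(-4) + 9)*(-14))*14053 = ((⅔ + 9)*(-14))*14053 = ((29/3)*(-14))*14053 = -406/3*14053 = -5705518/3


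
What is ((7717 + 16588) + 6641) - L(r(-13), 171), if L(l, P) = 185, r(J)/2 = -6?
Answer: 30761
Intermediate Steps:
r(J) = -12 (r(J) = 2*(-6) = -12)
((7717 + 16588) + 6641) - L(r(-13), 171) = ((7717 + 16588) + 6641) - 1*185 = (24305 + 6641) - 185 = 30946 - 185 = 30761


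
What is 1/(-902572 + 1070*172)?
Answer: -1/718532 ≈ -1.3917e-6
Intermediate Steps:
1/(-902572 + 1070*172) = 1/(-902572 + 184040) = 1/(-718532) = -1/718532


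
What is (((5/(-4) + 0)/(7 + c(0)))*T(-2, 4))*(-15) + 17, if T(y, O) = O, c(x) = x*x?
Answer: 194/7 ≈ 27.714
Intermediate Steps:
c(x) = x²
(((5/(-4) + 0)/(7 + c(0)))*T(-2, 4))*(-15) + 17 = (((5/(-4) + 0)/(7 + 0²))*4)*(-15) + 17 = (((5*(-¼) + 0)/(7 + 0))*4)*(-15) + 17 = (((-5/4 + 0)/7)*4)*(-15) + 17 = (-5/4*⅐*4)*(-15) + 17 = -5/28*4*(-15) + 17 = -5/7*(-15) + 17 = 75/7 + 17 = 194/7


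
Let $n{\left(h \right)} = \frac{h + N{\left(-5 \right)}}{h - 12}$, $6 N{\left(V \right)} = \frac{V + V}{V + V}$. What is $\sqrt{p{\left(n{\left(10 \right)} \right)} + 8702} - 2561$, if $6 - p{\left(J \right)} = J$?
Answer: $-2561 + \frac{\sqrt{313671}}{6} \approx -2467.7$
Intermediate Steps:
$N{\left(V \right)} = \frac{1}{6}$ ($N{\left(V \right)} = \frac{\left(V + V\right) \frac{1}{V + V}}{6} = \frac{2 V \frac{1}{2 V}}{6} = \frac{1}{6} \cdot 1 = \frac{1}{6}$)
$n{\left(h \right)} = \frac{\frac{1}{6} + h}{-12 + h}$ ($n{\left(h \right)} = \frac{h + \frac{1}{6}}{h - 12} = \frac{\frac{1}{6} + h}{-12 + h}$)
$p{\left(J \right)} = 6 - J$
$\sqrt{p{\left(n{\left(10 \right)} \right)} + 8702} - 2561 = \sqrt{\left(6 - \frac{\frac{1}{6} + 10}{-12 + 10}\right) + 8702} - 2561 = \sqrt{\left(6 - \frac{1}{-2} \cdot \frac{61}{6}\right) + 8702} - 2561 = \sqrt{\left(6 - \left(- \frac{1}{2}\right) \frac{61}{6}\right) + 8702} - 2561 = \sqrt{\left(6 - - \frac{61}{12}\right) + 8702} - 2561 = \sqrt{\left(6 + \frac{61}{12}\right) + 8702} - 2561 = \sqrt{\frac{133}{12} + 8702} - 2561 = \sqrt{\frac{104557}{12}} - 2561 = \frac{\sqrt{313671}}{6} - 2561 = -2561 + \frac{\sqrt{313671}}{6}$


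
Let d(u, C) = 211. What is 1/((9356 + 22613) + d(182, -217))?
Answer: 1/32180 ≈ 3.1075e-5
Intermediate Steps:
1/((9356 + 22613) + d(182, -217)) = 1/((9356 + 22613) + 211) = 1/(31969 + 211) = 1/32180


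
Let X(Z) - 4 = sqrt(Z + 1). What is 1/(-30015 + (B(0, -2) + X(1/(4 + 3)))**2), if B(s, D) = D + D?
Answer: -7/210097 ≈ -3.3318e-5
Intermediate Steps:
B(s, D) = 2*D
X(Z) = 4 + sqrt(1 + Z) (X(Z) = 4 + sqrt(Z + 1) = 4 + sqrt(1 + Z))
1/(-30015 + (B(0, -2) + X(1/(4 + 3)))**2) = 1/(-30015 + (2*(-2) + (4 + sqrt(1 + 1/(4 + 3))))**2) = 1/(-30015 + (-4 + (4 + sqrt(1 + 1/7)))**2) = 1/(-30015 + (-4 + (4 + sqrt(8/7)))**2) = 1/(-30015 + (-4 + (4 + 2*sqrt(14)/7))**2) = 1/(-30015 + (2*sqrt(14)/7)**2) = 1/(-30015 + 8/7) = 1/(-210097/7) = -7/210097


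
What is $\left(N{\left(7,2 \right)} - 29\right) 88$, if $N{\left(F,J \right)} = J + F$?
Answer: $-1760$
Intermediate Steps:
$N{\left(F,J \right)} = F + J$
$\left(N{\left(7,2 \right)} - 29\right) 88 = \left(\left(7 + 2\right) - 29\right) 88 = \left(9 - 29\right) 88 = \left(-20\right) 88 = -1760$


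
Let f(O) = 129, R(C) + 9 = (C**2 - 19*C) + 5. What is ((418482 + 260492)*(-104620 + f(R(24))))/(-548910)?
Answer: 35473336117/274455 ≈ 1.2925e+5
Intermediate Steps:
R(C) = -4 + C**2 - 19*C (R(C) = -9 + ((C**2 - 19*C) + 5) = -9 + (5 + C**2 - 19*C) = -4 + C**2 - 19*C)
((418482 + 260492)*(-104620 + f(R(24))))/(-548910) = ((418482 + 260492)*(-104620 + 129))/(-548910) = (678974*(-104491))*(-1/548910) = -70946672234*(-1/548910) = 35473336117/274455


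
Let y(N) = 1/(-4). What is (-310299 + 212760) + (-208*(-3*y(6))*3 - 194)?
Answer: -98201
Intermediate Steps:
y(N) = -¼
(-310299 + 212760) + (-208*(-3*y(6))*3 - 194) = (-310299 + 212760) + (-208*(-3*(-¼))*3 - 194) = -97539 + (-156*3 - 194) = -97539 + (-208*9/4 - 194) = -97539 + (-468 - 194) = -97539 - 662 = -98201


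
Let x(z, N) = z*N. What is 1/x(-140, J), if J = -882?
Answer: 1/123480 ≈ 8.0985e-6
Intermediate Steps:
x(z, N) = N*z
1/x(-140, J) = 1/(-882*(-140)) = 1/123480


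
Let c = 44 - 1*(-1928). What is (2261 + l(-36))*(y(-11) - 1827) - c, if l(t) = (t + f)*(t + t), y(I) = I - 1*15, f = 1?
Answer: -8861165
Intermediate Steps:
y(I) = -15 + I (y(I) = I - 15 = -15 + I)
l(t) = 2*t*(1 + t) (l(t) = (t + 1)*(t + t) = (1 + t)*(2*t) = 2*t*(1 + t))
c = 1972 (c = 44 + 1928 = 1972)
(2261 + l(-36))*(y(-11) - 1827) - c = (2261 + 2*(-36)*(1 - 36))*((-15 - 11) - 1827) - 1*1972 = (2261 + 2*(-36)*(-35))*(-26 - 1827) - 1972 = (2261 + 2520)*(-1853) - 1972 = 4781*(-1853) - 1972 = -8859193 - 1972 = -8861165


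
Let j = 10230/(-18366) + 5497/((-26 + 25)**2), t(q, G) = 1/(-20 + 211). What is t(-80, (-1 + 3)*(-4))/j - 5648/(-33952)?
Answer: 567186155159/3409524446412 ≈ 0.16635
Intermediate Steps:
t(q, G) = 1/191
j = 16824612/3061 (j = 10230*(-1/18366) + 5497/((-1)**2) = -1705/3061 + 5497/1 = -1705/3061 + 5497*1 = -1705/3061 + 5497 = 16824612/3061 ≈ 5496.4)
t(-80, (-1 + 3)*(-4))/j - 5648/(-33952) = 1/(191*(16824612/3061)) - 5648/(-33952) = (1/191)*(3061/16824612) - 5648*(-1/33952) = 3061/3213500892 + 353/2122 = 567186155159/3409524446412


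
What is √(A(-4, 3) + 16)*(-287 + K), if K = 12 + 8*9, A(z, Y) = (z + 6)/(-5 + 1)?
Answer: -203*√62/2 ≈ -799.21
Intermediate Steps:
A(z, Y) = -3/2 - z/4 (A(z, Y) = (6 + z)/(-4) = (6 + z)*(-¼) = -3/2 - z/4)
K = 84 (K = 12 + 72 = 84)
√(A(-4, 3) + 16)*(-287 + K) = √((-3/2 - ¼*(-4)) + 16)*(-287 + 84) = √((-3/2 + 1) + 16)*(-203) = √(-½ + 16)*(-203) = √(31/2)*(-203) = (√62/2)*(-203) = -203*√62/2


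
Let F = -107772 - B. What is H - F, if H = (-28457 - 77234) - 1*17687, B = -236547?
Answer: -252153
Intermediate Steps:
F = 128775 (F = -107772 - 1*(-236547) = -107772 + 236547 = 128775)
H = -123378 (H = -105691 - 17687 = -123378)
H - F = -123378 - 1*128775 = -123378 - 128775 = -252153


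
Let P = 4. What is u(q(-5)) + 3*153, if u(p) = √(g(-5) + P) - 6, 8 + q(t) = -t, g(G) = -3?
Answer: 454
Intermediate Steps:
q(t) = -8 - t
u(p) = -5 (u(p) = √(-3 + 4) - 6 = √1 - 6 = 1 - 6 = -5)
u(q(-5)) + 3*153 = -5 + 3*153 = -5 + 459 = 454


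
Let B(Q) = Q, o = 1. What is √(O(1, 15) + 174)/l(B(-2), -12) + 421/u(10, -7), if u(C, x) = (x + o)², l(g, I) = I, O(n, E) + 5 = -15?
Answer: 421/36 - √154/12 ≈ 10.660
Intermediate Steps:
O(n, E) = -20 (O(n, E) = -5 - 15 = -20)
u(C, x) = (1 + x)² (u(C, x) = (x + 1)² = (1 + x)²)
√(O(1, 15) + 174)/l(B(-2), -12) + 421/u(10, -7) = √(-20 + 174)/(-12) + 421/((1 - 7)²) = √154*(-1/12) + 421/((-6)²) = -√154/12 + 421/36 = 421/36 - √154/12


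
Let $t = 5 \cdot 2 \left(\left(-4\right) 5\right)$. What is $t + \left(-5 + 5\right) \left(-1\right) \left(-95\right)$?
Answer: $-200$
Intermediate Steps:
$t = -200$ ($t = 10 \left(-20\right) = -200$)
$t + \left(-5 + 5\right) \left(-1\right) \left(-95\right) = -200 + \left(-5 + 5\right) \left(-1\right) \left(-95\right) = -200 + 0 \left(-1\right) \left(-95\right) = -200 + 0 \left(-95\right) = -200 + 0 = -200$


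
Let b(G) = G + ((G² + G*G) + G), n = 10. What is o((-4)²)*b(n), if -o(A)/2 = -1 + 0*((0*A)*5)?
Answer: 440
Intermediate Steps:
b(G) = 2*G + 2*G² (b(G) = G + ((G² + G²) + G) = G + (2*G² + G) = G + (G + 2*G²) = 2*G + 2*G²)
o(A) = 2 (o(A) = -2*(-1 + 0*((0*A)*5)) = -2*(-1 + 0*(0*5)) = -2*(-1 + 0*0) = -2*(-1 + 0) = -2*(-1) = 2)
o((-4)²)*b(n) = 2*(2*10*(1 + 10)) = 2*(2*10*11) = 2*220 = 440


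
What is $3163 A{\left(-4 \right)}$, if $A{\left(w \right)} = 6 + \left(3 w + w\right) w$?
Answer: $221410$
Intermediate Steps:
$A{\left(w \right)} = 6 + 4 w^{2}$ ($A{\left(w \right)} = 6 + 4 w w = 6 + 4 w^{2}$)
$3163 A{\left(-4 \right)} = 3163 \left(6 + 4 \left(-4\right)^{2}\right) = 3163 \left(6 + 4 \cdot 16\right) = 3163 \left(6 + 64\right) = 3163 \cdot 70 = 221410$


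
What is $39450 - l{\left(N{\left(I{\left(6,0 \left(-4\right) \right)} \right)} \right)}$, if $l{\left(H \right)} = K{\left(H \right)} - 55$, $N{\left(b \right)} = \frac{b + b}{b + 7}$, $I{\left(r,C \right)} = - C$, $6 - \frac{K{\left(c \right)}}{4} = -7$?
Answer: $39453$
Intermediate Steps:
$K{\left(c \right)} = 52$ ($K{\left(c \right)} = 24 - -28 = 24 + 28 = 52$)
$N{\left(b \right)} = \frac{2 b}{7 + b}$
$l{\left(H \right)} = -3$ ($l{\left(H \right)} = 52 - 55 = -3$)
$39450 - l{\left(N{\left(I{\left(6,0 \left(-4\right) \right)} \right)} \right)} = 39450 - -3 = 39450 + 3 = 39453$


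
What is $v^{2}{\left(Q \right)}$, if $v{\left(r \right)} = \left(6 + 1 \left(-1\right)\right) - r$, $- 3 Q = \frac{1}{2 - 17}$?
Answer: $\frac{50176}{2025} \approx 24.778$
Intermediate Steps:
$Q = \frac{1}{45}$ ($Q = - \frac{1}{3 \left(2 - 17\right)} = - \frac{1}{3 \left(-15\right)} = \left(- \frac{1}{3}\right) \left(- \frac{1}{15}\right) = \frac{1}{45} \approx 0.022222$)
$v{\left(r \right)} = 5 - r$ ($v{\left(r \right)} = \left(6 - 1\right) - r = 5 - r$)
$v^{2}{\left(Q \right)} = \left(5 - \frac{1}{45}\right)^{2} = \left(\frac{224}{45}\right)^{2} = \frac{50176}{2025}$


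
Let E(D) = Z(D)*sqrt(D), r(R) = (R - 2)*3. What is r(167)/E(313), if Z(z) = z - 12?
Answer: 495*sqrt(313)/94213 ≈ 0.092954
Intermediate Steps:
r(R) = -6 + 3*R (r(R) = (-2 + R)*3 = -6 + 3*R)
Z(z) = -12 + z
E(D) = sqrt(D)*(-12 + D) (E(D) = (-12 + D)*sqrt(D) = sqrt(D)*(-12 + D))
r(167)/E(313) = (-6 + 3*167)/((sqrt(313)*(-12 + 313))) = (-6 + 501)/((sqrt(313)*301)) = 495/((301*sqrt(313))) = 495*(sqrt(313)/94213) = 495*sqrt(313)/94213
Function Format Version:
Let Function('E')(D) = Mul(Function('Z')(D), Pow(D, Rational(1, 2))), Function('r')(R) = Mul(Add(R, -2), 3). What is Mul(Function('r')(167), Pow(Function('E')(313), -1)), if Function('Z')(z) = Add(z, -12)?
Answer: Mul(Rational(495, 94213), Pow(313, Rational(1, 2))) ≈ 0.092954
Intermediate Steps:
Function('r')(R) = Add(-6, Mul(3, R)) (Function('r')(R) = Mul(Add(-2, R), 3) = Add(-6, Mul(3, R)))
Function('Z')(z) = Add(-12, z)
Function('E')(D) = Mul(Pow(D, Rational(1, 2)), Add(-12, D)) (Function('E')(D) = Mul(Add(-12, D), Pow(D, Rational(1, 2))) = Mul(Pow(D, Rational(1, 2)), Add(-12, D)))
Mul(Function('r')(167), Pow(Function('E')(313), -1)) = Mul(Add(-6, Mul(3, 167)), Pow(Mul(Pow(313, Rational(1, 2)), Add(-12, 313)), -1)) = Mul(Add(-6, 501), Pow(Mul(Pow(313, Rational(1, 2)), 301), -1)) = Mul(495, Pow(Mul(301, Pow(313, Rational(1, 2))), -1)) = Mul(495, Mul(Rational(1, 94213), Pow(313, Rational(1, 2)))) = Mul(Rational(495, 94213), Pow(313, Rational(1, 2)))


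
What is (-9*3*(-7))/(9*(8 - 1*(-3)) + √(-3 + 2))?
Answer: 18711/9802 - 189*I/9802 ≈ 1.9089 - 0.019282*I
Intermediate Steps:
(-9*3*(-7))/(9*(8 - 1*(-3)) + √(-3 + 2)) = (-27*(-7))/(9*(8 + 3) + √(-1)) = 189/(9*11 + I) = 189/(99 + I) = 189*((99 - I)/9802) = 189*(99 - I)/9802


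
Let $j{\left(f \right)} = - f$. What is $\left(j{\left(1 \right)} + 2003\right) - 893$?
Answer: $1109$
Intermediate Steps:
$\left(j{\left(1 \right)} + 2003\right) - 893 = \left(\left(-1\right) 1 + 2003\right) - 893 = \left(-1 + 2003\right) - 893 = 2002 - 893 = 1109$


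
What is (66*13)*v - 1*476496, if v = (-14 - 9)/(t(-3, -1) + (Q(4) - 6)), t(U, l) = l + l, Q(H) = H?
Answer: -943125/2 ≈ -4.7156e+5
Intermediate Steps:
t(U, l) = 2*l
v = 23/4 (v = (-14 - 9)/(2*(-1) + (4 - 6)) = -23/(-2 - 2) = -23/(-4) = -23*(-1/4) = 23/4 ≈ 5.7500)
(66*13)*v - 1*476496 = (66*13)*(23/4) - 1*476496 = 858*(23/4) - 476496 = 9867/2 - 476496 = -943125/2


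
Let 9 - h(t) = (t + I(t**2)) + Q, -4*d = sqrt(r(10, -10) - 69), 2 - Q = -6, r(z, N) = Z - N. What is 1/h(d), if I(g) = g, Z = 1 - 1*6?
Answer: 5/29 - 2*I/29 ≈ 0.17241 - 0.068966*I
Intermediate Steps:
Z = -5 (Z = 1 - 6 = -5)
r(z, N) = -5 - N
Q = 8 (Q = 2 - 1*(-6) = 2 + 6 = 8)
d = -2*I (d = -sqrt((-5 - 1*(-10)) - 69)/4 = -sqrt((-5 + 10) - 69)/4 = -sqrt(5 - 69)/4 = -2*I ≈ -2.0*I)
h(t) = 1 - t - t**2 (h(t) = 9 - ((t + t**2) + 8) = 9 - (8 + t + t**2) = 9 + (-8 - t - t**2) = 1 - t - t**2)
1/h(d) = 1/(1 - (-2)*I - (-2*I)**2) = 1/(1 + 2*I - 1*(-4)) = 1/(1 + 2*I + 4) = 1/(5 + 2*I) = (5 - 2*I)/29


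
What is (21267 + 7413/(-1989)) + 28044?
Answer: 32690722/663 ≈ 49307.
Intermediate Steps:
(21267 + 7413/(-1989)) + 28044 = (21267 + 7413*(-1/1989)) + 28044 = (21267 - 2471/663) + 28044 = 14097550/663 + 28044 = 32690722/663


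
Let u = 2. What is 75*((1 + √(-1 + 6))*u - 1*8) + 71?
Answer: -379 + 150*√5 ≈ -43.590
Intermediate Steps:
75*((1 + √(-1 + 6))*u - 1*8) + 71 = 75*((1 + √(-1 + 6))*2 - 1*8) + 71 = 75*((1 + √5)*2 - 8) + 71 = 75*((2 + 2*√5) - 8) + 71 = 75*(-6 + 2*√5) + 71 = (-450 + 150*√5) + 71 = -379 + 150*√5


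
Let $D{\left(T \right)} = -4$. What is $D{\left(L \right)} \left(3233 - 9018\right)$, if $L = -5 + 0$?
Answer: $23140$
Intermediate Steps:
$L = -5$
$D{\left(L \right)} \left(3233 - 9018\right) = - 4 \left(3233 - 9018\right) = \left(-4\right) \left(-5785\right) = 23140$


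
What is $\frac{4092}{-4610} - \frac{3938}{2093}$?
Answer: $- \frac{13359368}{4824365} \approx -2.7691$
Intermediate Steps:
$\frac{4092}{-4610} - \frac{3938}{2093} = 4092 \left(- \frac{1}{4610}\right) - \frac{3938}{2093} = - \frac{2046}{2305} - \frac{3938}{2093} = - \frac{13359368}{4824365}$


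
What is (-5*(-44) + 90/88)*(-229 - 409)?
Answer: -282025/2 ≈ -1.4101e+5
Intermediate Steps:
(-5*(-44) + 90/88)*(-229 - 409) = (220 + 90*(1/88))*(-638) = (220 + 45/44)*(-638) = (9725/44)*(-638) = -282025/2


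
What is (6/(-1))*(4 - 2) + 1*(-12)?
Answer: -24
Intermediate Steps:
(6/(-1))*(4 - 2) + 1*(-12) = (6*(-1))*2 - 12 = -6*2 - 12 = -12 - 12 = -24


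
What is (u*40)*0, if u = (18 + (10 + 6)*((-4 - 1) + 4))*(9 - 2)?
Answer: 0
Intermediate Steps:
u = 14 (u = (18 + 16*(-5 + 4))*7 = (18 + 16*(-1))*7 = (18 - 16)*7 = 2*7 = 14)
(u*40)*0 = (14*40)*0 = 560*0 = 0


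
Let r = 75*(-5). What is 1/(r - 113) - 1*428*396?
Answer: -82710145/488 ≈ -1.6949e+5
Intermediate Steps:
r = -375
1/(r - 113) - 1*428*396 = 1/(-375 - 113) - 1*428*396 = 1/(-488) - 428*396 = -1/488 - 169488 = -82710145/488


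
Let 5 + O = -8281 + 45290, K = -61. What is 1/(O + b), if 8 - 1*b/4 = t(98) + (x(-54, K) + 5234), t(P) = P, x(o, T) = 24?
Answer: 1/15612 ≈ 6.4053e-5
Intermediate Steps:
b = -21392 (b = 32 - 4*(98 + (24 + 5234)) = 32 - 4*(98 + 5258) = 32 - 4*5356 = 32 - 21424 = -21392)
O = 37004 (O = -5 + (-8281 + 45290) = -5 + 37009 = 37004)
1/(O + b) = 1/(37004 - 21392) = 1/15612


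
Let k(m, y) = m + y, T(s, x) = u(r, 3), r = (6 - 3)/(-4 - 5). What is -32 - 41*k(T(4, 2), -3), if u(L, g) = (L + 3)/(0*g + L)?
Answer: 419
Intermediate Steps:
r = -⅓ (r = 3/(-9) = 3*(-⅑) = -⅓ ≈ -0.33333)
u(L, g) = (3 + L)/L (u(L, g) = (3 + L)/(0 + L) = (3 + L)/L)
T(s, x) = -8 (T(s, x) = (3 - ⅓)/(-⅓) = -3*8/3 = -8)
-32 - 41*k(T(4, 2), -3) = -32 - 41*(-8 - 3) = -32 - 41*(-11) = -32 + 451 = 419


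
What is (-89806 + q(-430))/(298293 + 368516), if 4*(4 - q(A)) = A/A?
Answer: -359209/2667236 ≈ -0.13467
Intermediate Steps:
q(A) = 15/4 (q(A) = 4 - A/(4*A) = 4 - ¼*1 = 4 - ¼ = 15/4)
(-89806 + q(-430))/(298293 + 368516) = (-89806 + 15/4)/(298293 + 368516) = -359209/4/666809 = -359209/4*1/666809 = -359209/2667236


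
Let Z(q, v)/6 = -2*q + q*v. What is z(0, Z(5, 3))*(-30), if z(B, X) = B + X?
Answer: -900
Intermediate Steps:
Z(q, v) = -12*q + 6*q*v (Z(q, v) = 6*(-2*q + q*v) = -12*q + 6*q*v)
z(0, Z(5, 3))*(-30) = (0 + 6*5*(-2 + 3))*(-30) = (0 + 6*5*1)*(-30) = (0 + 30)*(-30) = 30*(-30) = -900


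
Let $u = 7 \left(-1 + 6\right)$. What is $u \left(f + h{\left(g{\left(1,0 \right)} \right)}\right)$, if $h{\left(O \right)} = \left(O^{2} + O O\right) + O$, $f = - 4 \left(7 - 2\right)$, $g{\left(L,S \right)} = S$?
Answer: $-700$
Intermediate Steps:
$u = 35$ ($u = 7 \cdot 5 = 35$)
$f = -20$ ($f = \left(-4\right) 5 = -20$)
$h{\left(O \right)} = O + 2 O^{2}$ ($h{\left(O \right)} = \left(O^{2} + O^{2}\right) + O = 2 O^{2} + O = O + 2 O^{2}$)
$u \left(f + h{\left(g{\left(1,0 \right)} \right)}\right) = 35 \left(-20 + 0 \left(1 + 2 \cdot 0\right)\right) = 35 \left(-20 + 0 \left(1 + 0\right)\right) = 35 \left(-20 + 0 \cdot 1\right) = 35 \left(-20 + 0\right) = 35 \left(-20\right) = -700$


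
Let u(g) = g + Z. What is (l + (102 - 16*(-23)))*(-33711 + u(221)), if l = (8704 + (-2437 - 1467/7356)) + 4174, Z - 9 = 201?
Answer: -222587314560/613 ≈ -3.6311e+8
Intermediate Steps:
Z = 210 (Z = 9 + 201 = 210)
u(g) = 210 + g (u(g) = g + 210 = 210 + g)
l = 25600843/2452 (l = (8704 + (-2437 - 1467*1/7356)) + 4174 = (8704 + (-2437 - 489/2452)) + 4174 = (8704 - 5976013/2452) + 4174 = 15366195/2452 + 4174 = 25600843/2452 ≈ 10441.)
(l + (102 - 16*(-23)))*(-33711 + u(221)) = (25600843/2452 + (102 - 16*(-23)))*(-33711 + (210 + 221)) = (25600843/2452 + (102 + 368))*(-33711 + 431) = (25600843/2452 + 470)*(-33280) = (26753283/2452)*(-33280) = -222587314560/613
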